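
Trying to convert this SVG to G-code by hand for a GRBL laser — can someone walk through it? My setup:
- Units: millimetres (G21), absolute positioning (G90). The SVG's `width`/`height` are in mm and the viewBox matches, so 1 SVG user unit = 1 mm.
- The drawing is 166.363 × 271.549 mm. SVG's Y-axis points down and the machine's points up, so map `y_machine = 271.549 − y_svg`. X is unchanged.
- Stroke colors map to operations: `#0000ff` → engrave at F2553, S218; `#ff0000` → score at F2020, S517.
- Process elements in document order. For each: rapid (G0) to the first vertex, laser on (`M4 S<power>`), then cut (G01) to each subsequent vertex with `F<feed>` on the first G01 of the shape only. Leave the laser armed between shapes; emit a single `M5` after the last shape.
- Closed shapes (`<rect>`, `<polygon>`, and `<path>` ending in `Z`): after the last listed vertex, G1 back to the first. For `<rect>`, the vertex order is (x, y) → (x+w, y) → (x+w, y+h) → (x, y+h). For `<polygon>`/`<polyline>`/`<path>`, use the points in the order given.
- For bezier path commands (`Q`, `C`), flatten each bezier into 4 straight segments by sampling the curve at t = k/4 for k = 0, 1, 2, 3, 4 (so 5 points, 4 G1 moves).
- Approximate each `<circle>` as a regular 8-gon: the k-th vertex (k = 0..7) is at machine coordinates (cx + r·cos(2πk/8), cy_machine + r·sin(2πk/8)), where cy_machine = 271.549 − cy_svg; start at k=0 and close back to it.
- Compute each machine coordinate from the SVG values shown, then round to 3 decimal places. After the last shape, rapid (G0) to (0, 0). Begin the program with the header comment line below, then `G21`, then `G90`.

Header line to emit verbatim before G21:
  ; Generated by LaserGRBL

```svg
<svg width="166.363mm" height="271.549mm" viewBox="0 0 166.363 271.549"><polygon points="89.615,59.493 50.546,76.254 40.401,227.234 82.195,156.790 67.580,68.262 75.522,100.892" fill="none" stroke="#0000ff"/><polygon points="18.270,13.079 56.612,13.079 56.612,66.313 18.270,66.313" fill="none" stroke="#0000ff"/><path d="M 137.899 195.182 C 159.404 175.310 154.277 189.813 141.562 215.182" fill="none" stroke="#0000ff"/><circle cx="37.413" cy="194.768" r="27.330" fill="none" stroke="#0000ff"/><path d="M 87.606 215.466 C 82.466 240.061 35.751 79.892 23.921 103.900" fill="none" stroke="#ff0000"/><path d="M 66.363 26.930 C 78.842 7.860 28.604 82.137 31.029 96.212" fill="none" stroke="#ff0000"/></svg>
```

; Generated by LaserGRBL
G21
G90
G0 X89.615 Y212.056
M4 S218
G01 X50.546 Y195.295 F2553
G01 X40.401 Y44.315
G01 X82.195 Y114.759
G01 X67.580 Y203.287
G01 X75.522 Y170.657
G01 X89.615 Y212.056
G0 X18.270 Y258.470
M4 S218
G01 X56.612 Y258.470 F2553
G01 X56.612 Y205.236
G01 X18.270 Y205.236
G01 X18.270 Y258.470
G0 X137.899 Y76.367
M4 S218
G01 X149.332 Y85.193 F2553
G01 X152.563 Y83.332
G01 X149.378 Y72.989
G01 X141.562 Y56.367
G0 X64.743 Y76.781
M4 S218
G01 X56.738 Y96.106 F2553
G01 X37.413 Y104.111
G01 X18.088 Y96.106
G01 X10.083 Y76.781
G01 X18.088 Y57.456
G01 X37.413 Y49.451
G01 X56.738 Y57.456
G01 X64.743 Y76.781
G0 X87.606 Y56.083
M4 S517
G01 X77.150 Y66.515 F2020
G01 X58.272 Y111.646
G01 X38.140 Y156.887
G01 X23.921 Y167.649
G0 X66.363 Y244.619
M4 S517
G01 X65.766 Y243.818 F2020
G01 X52.466 Y222.407
G01 X37.282 Y194.782
G01 X31.029 Y175.337
M5
G0 X0.000 Y0.000

1 u = 1 mm; y_m = 271.549 − y.

[1] `<polygon>` closed polygon, #0000ff→engrave S218 F2553: (89.615,212.056) → (50.546,195.295) → (40.401,44.315) → (82.195,114.759) → (67.580,203.287) → (75.522,170.657) → (89.615,212.056) (closed)

[2] `<polygon>` rectangle, #0000ff→engrave S218 F2553: (18.270,258.470) → (56.612,258.470) → (56.612,205.236) → (18.270,205.236) → (18.270,258.470) (closed)

[3] `<path>` cubic bezier, #0000ff→engrave S218 F2553: (137.899,76.367) → (149.332,85.193) → (152.563,83.332) → (149.378,72.989) → (141.562,56.367)

[4] `<circle>` circle, #0000ff→engrave S218 F2553: (64.743,76.781) → (56.738,96.106) → (37.413,104.111) → (18.088,96.106) → (10.083,76.781) → (18.088,57.456) → (37.413,49.451) → (56.738,57.456) → (64.743,76.781) (closed)

[5] `<path>` cubic bezier, #ff0000→score S517 F2020: (87.606,56.083) → (77.150,66.515) → (58.272,111.646) → (38.140,156.887) → (23.921,167.649)

[6] `<path>` cubic bezier, #ff0000→score S517 F2020: (66.363,244.619) → (65.766,243.818) → (52.466,222.407) → (37.282,194.782) → (31.029,175.337)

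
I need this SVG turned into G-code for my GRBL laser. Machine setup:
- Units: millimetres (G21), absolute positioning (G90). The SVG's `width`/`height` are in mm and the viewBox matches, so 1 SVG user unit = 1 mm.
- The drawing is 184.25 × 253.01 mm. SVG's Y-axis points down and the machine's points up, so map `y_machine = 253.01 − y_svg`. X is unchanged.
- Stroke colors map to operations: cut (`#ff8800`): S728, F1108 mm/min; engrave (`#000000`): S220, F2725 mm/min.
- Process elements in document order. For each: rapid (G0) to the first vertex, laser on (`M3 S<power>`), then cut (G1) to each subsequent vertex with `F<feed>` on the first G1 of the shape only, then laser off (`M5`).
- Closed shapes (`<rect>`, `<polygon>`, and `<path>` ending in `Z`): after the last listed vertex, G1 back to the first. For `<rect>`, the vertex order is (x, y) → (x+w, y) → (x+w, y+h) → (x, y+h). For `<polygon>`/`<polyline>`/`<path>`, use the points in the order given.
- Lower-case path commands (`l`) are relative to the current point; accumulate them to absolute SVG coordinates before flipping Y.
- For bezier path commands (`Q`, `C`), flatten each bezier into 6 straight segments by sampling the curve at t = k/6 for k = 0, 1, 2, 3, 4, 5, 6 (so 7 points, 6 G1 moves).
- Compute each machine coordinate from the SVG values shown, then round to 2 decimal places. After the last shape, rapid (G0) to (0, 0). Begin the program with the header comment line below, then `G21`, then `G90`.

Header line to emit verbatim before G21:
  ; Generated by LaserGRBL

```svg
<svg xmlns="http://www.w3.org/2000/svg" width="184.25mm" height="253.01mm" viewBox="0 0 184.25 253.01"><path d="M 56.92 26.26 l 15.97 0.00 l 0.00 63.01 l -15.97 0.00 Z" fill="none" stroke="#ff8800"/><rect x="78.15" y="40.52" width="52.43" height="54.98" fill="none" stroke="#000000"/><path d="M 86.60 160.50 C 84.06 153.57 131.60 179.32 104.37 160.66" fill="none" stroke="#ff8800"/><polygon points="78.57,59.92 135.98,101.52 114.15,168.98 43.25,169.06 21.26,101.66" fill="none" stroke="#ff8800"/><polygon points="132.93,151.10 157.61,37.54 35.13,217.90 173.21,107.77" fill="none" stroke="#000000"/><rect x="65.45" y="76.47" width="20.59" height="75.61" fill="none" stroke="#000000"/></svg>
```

; Generated by LaserGRBL
G21
G90
G0 X56.92 Y226.75
M3 S728
G1 X72.89 Y226.75 F1108
G1 X72.89 Y163.74
G1 X56.92 Y163.74
G1 X56.92 Y226.75
M5
G0 X78.15 Y212.49
M3 S220
G1 X130.58 Y212.49 F2725
G1 X130.58 Y157.51
G1 X78.15 Y157.51
G1 X78.15 Y212.49
M5
G0 X86.60 Y92.51
M3 S728
G1 X88.93 Y93.61 F1108
G1 X96.13 Y91.40
G1 X104.74 Y88.03
G1 X111.30 Y85.64
G1 X112.33 Y86.36
G1 X104.37 Y92.35
M5
G0 X78.57 Y193.09
M3 S728
G1 X135.98 Y151.49 F1108
G1 X114.15 Y84.03
G1 X43.25 Y83.95
G1 X21.26 Y151.35
G1 X78.57 Y193.09
M5
G0 X132.93 Y101.91
M3 S220
G1 X157.61 Y215.47 F2725
G1 X35.13 Y35.11
G1 X173.21 Y145.24
G1 X132.93 Y101.91
M5
G0 X65.45 Y176.54
M3 S220
G1 X86.04 Y176.54 F2725
G1 X86.04 Y100.93
G1 X65.45 Y100.93
G1 X65.45 Y176.54
M5
G0 X0.00 Y0.00

Since the viewBox matches the mm dimensions, user units are millimetres directly. The only transform is the Y-flip y_m = 253.01 − y_svg.

Shape 1 is a rectangle drawn with `<path>`. Its stroke #ff8800 means cut at S728, F1108. After flipping Y the toolpath is (56.92,226.75) → (72.89,226.75) → (72.89,163.74) → (56.92,163.74) → (56.92,226.75), returning to the start.

Shape 2 is a rectangle drawn with `<rect>`. Its stroke #000000 means engrave at S220, F2725. After flipping Y the toolpath is (78.15,212.49) → (130.58,212.49) → (130.58,157.51) → (78.15,157.51) → (78.15,212.49), returning to the start.

Shape 3 is a cubic bezier drawn with `<path>`. Its stroke #ff8800 means cut at S728, F1108. After flipping Y the toolpath is (86.60,92.51) → (88.93,93.61) → (96.13,91.40) → (104.74,88.03) → (111.30,85.64) → (112.33,86.36) → (104.37,92.35).

Shape 4 is a regular polygon drawn with `<polygon>`. Its stroke #ff8800 means cut at S728, F1108. After flipping Y the toolpath is (78.57,193.09) → (135.98,151.49) → (114.15,84.03) → (43.25,83.95) → (21.26,151.35) → (78.57,193.09), returning to the start.

Shape 5 is a closed polygon drawn with `<polygon>`. Its stroke #000000 means engrave at S220, F2725. After flipping Y the toolpath is (132.93,101.91) → (157.61,215.47) → (35.13,35.11) → (173.21,145.24) → (132.93,101.91), returning to the start.

Shape 6 is a rectangle drawn with `<rect>`. Its stroke #000000 means engrave at S220, F2725. After flipping Y the toolpath is (65.45,176.54) → (86.04,176.54) → (86.04,100.93) → (65.45,100.93) → (65.45,176.54), returning to the start.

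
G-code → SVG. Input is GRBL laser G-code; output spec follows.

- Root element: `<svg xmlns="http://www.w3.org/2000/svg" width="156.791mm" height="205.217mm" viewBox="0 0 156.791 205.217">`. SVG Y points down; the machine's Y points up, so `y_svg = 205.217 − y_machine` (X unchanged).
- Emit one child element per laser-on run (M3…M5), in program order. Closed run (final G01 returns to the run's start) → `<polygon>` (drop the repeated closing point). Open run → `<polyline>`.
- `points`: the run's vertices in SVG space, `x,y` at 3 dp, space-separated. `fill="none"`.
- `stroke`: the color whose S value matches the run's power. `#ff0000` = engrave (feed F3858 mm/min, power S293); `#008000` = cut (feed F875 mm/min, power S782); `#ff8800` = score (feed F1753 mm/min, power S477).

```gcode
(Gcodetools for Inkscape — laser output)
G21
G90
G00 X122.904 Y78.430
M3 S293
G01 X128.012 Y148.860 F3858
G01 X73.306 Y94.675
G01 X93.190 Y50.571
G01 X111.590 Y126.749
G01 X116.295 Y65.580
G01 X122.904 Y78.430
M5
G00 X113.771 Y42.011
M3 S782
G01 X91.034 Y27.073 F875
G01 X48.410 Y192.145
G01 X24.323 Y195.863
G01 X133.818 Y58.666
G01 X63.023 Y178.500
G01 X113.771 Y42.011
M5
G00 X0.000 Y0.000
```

Machine Y-up, SVG Y-down with viewBox height 205.217, so y_svg = 205.217 − y_machine; X carries over.

Run 1: the run's S293 means `#ff0000` (engrave). The run returns to its start, so emit a `<polygon>` with points (Y-flipped): 122.904,126.787 128.012,56.357 73.306,110.542 93.190,154.646 111.590,78.468 116.295,139.637.

Run 2: the run's S782 means `#008000` (cut). The run returns to its start, so emit a `<polygon>` with points (Y-flipped): 113.771,163.206 91.034,178.144 48.410,13.072 24.323,9.354 133.818,146.551 63.023,26.717.

<svg xmlns="http://www.w3.org/2000/svg" width="156.791mm" height="205.217mm" viewBox="0 0 156.791 205.217">
  <polygon points="122.904,126.787 128.012,56.357 73.306,110.542 93.190,154.646 111.590,78.468 116.295,139.637" fill="none" stroke="#ff0000"/>
  <polygon points="113.771,163.206 91.034,178.144 48.410,13.072 24.323,9.354 133.818,146.551 63.023,26.717" fill="none" stroke="#008000"/>
</svg>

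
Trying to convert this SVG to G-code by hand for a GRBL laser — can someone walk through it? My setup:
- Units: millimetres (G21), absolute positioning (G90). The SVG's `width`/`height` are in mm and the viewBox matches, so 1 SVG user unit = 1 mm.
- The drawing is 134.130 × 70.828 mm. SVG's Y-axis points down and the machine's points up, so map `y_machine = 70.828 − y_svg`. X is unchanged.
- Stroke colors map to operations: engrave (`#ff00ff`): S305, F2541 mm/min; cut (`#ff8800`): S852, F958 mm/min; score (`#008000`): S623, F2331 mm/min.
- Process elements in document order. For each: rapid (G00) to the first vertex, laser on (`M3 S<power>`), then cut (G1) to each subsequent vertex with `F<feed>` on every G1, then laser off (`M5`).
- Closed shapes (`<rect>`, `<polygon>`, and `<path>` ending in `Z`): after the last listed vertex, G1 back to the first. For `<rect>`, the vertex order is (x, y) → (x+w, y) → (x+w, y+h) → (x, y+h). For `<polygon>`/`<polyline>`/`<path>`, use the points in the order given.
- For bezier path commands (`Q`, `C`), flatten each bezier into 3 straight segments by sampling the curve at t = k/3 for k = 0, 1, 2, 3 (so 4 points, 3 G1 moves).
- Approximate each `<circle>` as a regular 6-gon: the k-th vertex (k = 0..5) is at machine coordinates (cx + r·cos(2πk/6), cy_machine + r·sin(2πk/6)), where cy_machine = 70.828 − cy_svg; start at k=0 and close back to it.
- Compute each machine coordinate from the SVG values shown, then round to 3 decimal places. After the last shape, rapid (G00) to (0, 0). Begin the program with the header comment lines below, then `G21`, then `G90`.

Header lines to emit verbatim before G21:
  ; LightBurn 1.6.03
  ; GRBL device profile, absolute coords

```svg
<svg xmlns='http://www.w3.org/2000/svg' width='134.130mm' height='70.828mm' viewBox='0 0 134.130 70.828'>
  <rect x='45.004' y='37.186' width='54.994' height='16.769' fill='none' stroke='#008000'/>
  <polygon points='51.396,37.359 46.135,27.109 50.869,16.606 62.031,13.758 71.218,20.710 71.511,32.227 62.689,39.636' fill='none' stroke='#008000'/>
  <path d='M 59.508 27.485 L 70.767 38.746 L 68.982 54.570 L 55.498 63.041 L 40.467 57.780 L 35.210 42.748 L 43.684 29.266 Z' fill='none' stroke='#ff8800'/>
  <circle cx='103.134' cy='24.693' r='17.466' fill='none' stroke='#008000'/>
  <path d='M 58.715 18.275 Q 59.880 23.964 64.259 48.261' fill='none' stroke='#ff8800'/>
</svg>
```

; LightBurn 1.6.03
; GRBL device profile, absolute coords
G21
G90
G00 X45.004 Y33.642
M3 S623
G1 X99.998 Y33.642 F2331
G1 X99.998 Y16.873 F2331
G1 X45.004 Y16.873 F2331
G1 X45.004 Y33.642 F2331
M5
G00 X51.396 Y33.469
M3 S623
G1 X46.135 Y43.719 F2331
G1 X50.869 Y54.222 F2331
G1 X62.031 Y57.070 F2331
G1 X71.218 Y50.118 F2331
G1 X71.511 Y38.601 F2331
G1 X62.689 Y31.192 F2331
G1 X51.396 Y33.469 F2331
M5
G00 X59.508 Y43.343
M3 S852
G1 X70.767 Y32.082 F958
G1 X68.982 Y16.258 F958
G1 X55.498 Y7.787 F958
G1 X40.467 Y13.048 F958
G1 X35.210 Y28.080 F958
G1 X43.684 Y41.562 F958
G1 X59.508 Y43.343 F958
M5
G00 X120.600 Y46.135
M3 S623
G1 X111.867 Y61.261 F2331
G1 X94.401 Y61.261 F2331
G1 X85.668 Y46.135 F2331
G1 X94.401 Y31.009 F2331
G1 X111.867 Y31.009 F2331
G1 X120.600 Y46.135 F2331
M5
G00 X58.715 Y52.553
M3 S852
G1 X59.849 Y46.693 F958
G1 X61.697 Y36.697 F958
G1 X64.259 Y22.567 F958
M5
G00 X0.000 Y0.000

1 u = 1 mm; y_m = 70.828 − y.

[1] `<rect>` rectangle, #008000→score S623 F2331: (45.004,33.642) → (99.998,33.642) → (99.998,16.873) → (45.004,16.873) → (45.004,33.642) (closed)

[2] `<polygon>` regular polygon, #008000→score S623 F2331: (51.396,33.469) → (46.135,43.719) → (50.869,54.222) → (62.031,57.070) → (71.218,50.118) → (71.511,38.601) → (62.689,31.192) → (51.396,33.469) (closed)

[3] `<path>` regular polygon, #ff8800→cut S852 F958: (59.508,43.343) → (70.767,32.082) → (68.982,16.258) → (55.498,7.787) → (40.467,13.048) → (35.210,28.080) → (43.684,41.562) → (59.508,43.343) (closed)

[4] `<circle>` circle, #008000→score S623 F2331: (120.600,46.135) → (111.867,61.261) → (94.401,61.261) → (85.668,46.135) → (94.401,31.009) → (111.867,31.009) → (120.600,46.135) (closed)

[5] `<path>` quadratic bezier, #ff8800→cut S852 F958: (58.715,52.553) → (59.849,46.693) → (61.697,36.697) → (64.259,22.567)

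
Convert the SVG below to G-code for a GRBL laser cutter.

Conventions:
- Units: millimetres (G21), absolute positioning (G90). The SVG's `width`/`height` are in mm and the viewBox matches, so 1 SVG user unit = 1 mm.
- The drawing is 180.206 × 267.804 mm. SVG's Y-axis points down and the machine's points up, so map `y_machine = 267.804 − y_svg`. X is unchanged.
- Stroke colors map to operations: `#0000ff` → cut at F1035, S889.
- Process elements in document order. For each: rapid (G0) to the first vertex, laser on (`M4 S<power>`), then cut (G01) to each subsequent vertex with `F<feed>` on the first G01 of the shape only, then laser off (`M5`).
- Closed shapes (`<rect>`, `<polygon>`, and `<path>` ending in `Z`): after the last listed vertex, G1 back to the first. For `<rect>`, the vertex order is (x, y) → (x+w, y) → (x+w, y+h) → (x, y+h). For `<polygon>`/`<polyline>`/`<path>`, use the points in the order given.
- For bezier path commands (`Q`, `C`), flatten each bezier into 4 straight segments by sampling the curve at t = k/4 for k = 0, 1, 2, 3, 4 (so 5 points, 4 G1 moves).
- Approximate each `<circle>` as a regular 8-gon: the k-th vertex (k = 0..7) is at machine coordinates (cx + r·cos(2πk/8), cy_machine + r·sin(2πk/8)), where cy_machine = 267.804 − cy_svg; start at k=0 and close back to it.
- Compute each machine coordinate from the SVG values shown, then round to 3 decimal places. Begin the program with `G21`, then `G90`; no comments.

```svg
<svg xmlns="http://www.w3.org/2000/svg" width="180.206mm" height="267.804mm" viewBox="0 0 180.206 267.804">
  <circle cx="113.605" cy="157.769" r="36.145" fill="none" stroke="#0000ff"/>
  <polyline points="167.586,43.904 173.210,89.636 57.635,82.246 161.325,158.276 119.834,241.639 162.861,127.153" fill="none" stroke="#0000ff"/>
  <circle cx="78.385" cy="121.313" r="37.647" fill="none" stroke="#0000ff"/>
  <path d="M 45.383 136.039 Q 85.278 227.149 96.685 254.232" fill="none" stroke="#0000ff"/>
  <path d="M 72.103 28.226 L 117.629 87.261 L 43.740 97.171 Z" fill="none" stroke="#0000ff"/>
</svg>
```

1 u = 1 mm; y_m = 267.804 − y.

[1] `<circle>` circle, #0000ff→cut S889 F1035: (149.750,110.035) → (139.163,135.593) → (113.605,146.180) → (88.047,135.593) → (77.460,110.035) → (88.047,84.477) → (113.605,73.890) → (139.163,84.477) → (149.750,110.035) (closed)

[2] `<polyline>` open polyline, #0000ff→cut S889 F1035: (167.586,223.900) → (173.210,178.168) → (57.635,185.558) → (161.325,109.528) → (119.834,26.165) → (162.861,140.651)

[3] `<circle>` circle, #0000ff→cut S889 F1035: (116.032,146.491) → (105.005,173.111) → (78.385,184.138) → (51.765,173.111) → (40.738,146.491) → (51.765,119.871) → (78.385,108.844) → (105.005,119.871) → (116.032,146.491) (closed)

[4] `<path>` quadratic bezier, #0000ff→cut S889 F1035: (45.383,131.765) → (63.550,90.212) → (78.156,56.662) → (89.201,31.115) → (96.685,13.572)

[5] `<path>` regular polygon, #0000ff→cut S889 F1035: (72.103,239.578) → (117.629,180.543) → (43.740,170.633) → (72.103,239.578) (closed)

G21
G90
G0 X149.750 Y110.035
M4 S889
G01 X139.163 Y135.593 F1035
G01 X113.605 Y146.180
G01 X88.047 Y135.593
G01 X77.460 Y110.035
G01 X88.047 Y84.477
G01 X113.605 Y73.890
G01 X139.163 Y84.477
G01 X149.750 Y110.035
M5
G0 X167.586 Y223.900
M4 S889
G01 X173.210 Y178.168 F1035
G01 X57.635 Y185.558
G01 X161.325 Y109.528
G01 X119.834 Y26.165
G01 X162.861 Y140.651
M5
G0 X116.032 Y146.491
M4 S889
G01 X105.005 Y173.111 F1035
G01 X78.385 Y184.138
G01 X51.765 Y173.111
G01 X40.738 Y146.491
G01 X51.765 Y119.871
G01 X78.385 Y108.844
G01 X105.005 Y119.871
G01 X116.032 Y146.491
M5
G0 X45.383 Y131.765
M4 S889
G01 X63.550 Y90.212 F1035
G01 X78.156 Y56.662
G01 X89.201 Y31.115
G01 X96.685 Y13.572
M5
G0 X72.103 Y239.578
M4 S889
G01 X117.629 Y180.543 F1035
G01 X43.740 Y170.633
G01 X72.103 Y239.578
M5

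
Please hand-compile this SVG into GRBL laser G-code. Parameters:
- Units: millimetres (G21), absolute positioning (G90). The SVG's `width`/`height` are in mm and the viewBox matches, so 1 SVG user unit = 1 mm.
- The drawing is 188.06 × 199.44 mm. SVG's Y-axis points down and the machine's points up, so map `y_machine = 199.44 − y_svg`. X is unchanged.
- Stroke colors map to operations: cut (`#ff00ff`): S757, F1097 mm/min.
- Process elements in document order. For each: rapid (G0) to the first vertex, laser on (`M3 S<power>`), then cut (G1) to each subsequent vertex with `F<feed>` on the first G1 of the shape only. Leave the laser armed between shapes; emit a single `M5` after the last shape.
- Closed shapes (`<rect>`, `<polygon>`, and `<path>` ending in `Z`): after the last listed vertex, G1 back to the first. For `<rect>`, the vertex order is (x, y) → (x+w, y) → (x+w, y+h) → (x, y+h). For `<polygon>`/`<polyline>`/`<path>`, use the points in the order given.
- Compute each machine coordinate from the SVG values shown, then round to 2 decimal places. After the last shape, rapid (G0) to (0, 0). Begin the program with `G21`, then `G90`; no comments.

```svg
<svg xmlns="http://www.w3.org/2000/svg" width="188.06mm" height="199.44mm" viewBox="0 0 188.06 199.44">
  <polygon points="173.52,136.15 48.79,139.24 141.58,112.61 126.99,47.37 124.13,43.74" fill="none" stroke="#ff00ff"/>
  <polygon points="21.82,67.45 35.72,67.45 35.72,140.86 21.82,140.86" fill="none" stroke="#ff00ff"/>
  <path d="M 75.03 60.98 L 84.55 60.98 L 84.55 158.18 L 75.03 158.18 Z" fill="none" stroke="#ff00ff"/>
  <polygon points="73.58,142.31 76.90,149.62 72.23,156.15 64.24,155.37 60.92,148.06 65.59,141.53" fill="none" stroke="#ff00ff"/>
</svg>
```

viewBox `0 0 188.06 199.44` with mm width/height → 1 unit = 1 mm. Flip: y_m = 199.44 − y_svg.

**Shape 1** — `<polygon>` closed polygon, stroke `#ff00ff` → cut (S757, F1097). Machine vertices: (173.52,63.29) → (48.79,60.20) → (141.58,86.83) → (126.99,152.07) → (124.13,155.70) → (173.52,63.29). Closed: final G1 returns to the first vertex.

**Shape 2** — `<polygon>` rectangle, stroke `#ff00ff` → cut (S757, F1097). Machine vertices: (21.82,131.99) → (35.72,131.99) → (35.72,58.58) → (21.82,58.58) → (21.82,131.99). Closed: final G1 returns to the first vertex.

**Shape 3** — `<path>` rectangle, stroke `#ff00ff` → cut (S757, F1097). Machine vertices: (75.03,138.46) → (84.55,138.46) → (84.55,41.26) → (75.03,41.26) → (75.03,138.46). Closed: final G1 returns to the first vertex.

**Shape 4** — `<polygon>` regular polygon, stroke `#ff00ff` → cut (S757, F1097). Machine vertices: (73.58,57.13) → (76.90,49.82) → (72.23,43.29) → (64.24,44.07) → (60.92,51.38) → (65.59,57.91) → (73.58,57.13). Closed: final G1 returns to the first vertex.

G21
G90
G0 X173.52 Y63.29
M3 S757
G1 X48.79 Y60.20 F1097
G1 X141.58 Y86.83
G1 X126.99 Y152.07
G1 X124.13 Y155.70
G1 X173.52 Y63.29
G0 X21.82 Y131.99
M3 S757
G1 X35.72 Y131.99 F1097
G1 X35.72 Y58.58
G1 X21.82 Y58.58
G1 X21.82 Y131.99
G0 X75.03 Y138.46
M3 S757
G1 X84.55 Y138.46 F1097
G1 X84.55 Y41.26
G1 X75.03 Y41.26
G1 X75.03 Y138.46
G0 X73.58 Y57.13
M3 S757
G1 X76.90 Y49.82 F1097
G1 X72.23 Y43.29
G1 X64.24 Y44.07
G1 X60.92 Y51.38
G1 X65.59 Y57.91
G1 X73.58 Y57.13
M5
G0 X0.00 Y0.00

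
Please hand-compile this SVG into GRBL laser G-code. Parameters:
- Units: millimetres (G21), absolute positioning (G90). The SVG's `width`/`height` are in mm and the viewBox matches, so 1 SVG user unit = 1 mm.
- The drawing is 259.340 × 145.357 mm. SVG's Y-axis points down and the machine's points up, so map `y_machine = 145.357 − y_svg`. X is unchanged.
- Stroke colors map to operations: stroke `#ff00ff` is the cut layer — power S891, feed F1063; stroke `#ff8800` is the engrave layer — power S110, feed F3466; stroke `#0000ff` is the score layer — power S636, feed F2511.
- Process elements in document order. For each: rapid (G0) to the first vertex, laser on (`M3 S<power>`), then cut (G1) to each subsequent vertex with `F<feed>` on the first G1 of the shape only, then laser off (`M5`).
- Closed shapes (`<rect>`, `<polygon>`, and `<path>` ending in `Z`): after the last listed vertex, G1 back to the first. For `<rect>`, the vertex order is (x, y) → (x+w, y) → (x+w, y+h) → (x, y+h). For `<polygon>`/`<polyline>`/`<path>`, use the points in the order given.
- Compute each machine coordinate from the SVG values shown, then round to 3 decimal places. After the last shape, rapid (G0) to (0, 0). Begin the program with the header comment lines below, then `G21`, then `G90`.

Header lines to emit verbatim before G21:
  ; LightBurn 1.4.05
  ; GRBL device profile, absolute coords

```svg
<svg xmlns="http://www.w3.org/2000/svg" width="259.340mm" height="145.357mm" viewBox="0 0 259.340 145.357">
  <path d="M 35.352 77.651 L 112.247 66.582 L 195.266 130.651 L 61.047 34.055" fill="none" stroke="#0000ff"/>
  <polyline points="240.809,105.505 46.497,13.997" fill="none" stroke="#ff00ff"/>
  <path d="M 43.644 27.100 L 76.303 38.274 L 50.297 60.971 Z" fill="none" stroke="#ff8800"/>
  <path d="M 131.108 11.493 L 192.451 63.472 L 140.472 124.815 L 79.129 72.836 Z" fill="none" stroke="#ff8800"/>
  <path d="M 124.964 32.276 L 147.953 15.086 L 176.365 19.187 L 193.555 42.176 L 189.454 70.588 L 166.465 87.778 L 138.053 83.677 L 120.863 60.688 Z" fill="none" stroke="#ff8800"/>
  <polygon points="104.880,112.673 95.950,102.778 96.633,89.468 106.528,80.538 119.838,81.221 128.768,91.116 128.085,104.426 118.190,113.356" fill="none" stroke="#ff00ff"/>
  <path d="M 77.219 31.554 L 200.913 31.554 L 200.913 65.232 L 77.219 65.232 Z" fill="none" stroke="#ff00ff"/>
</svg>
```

; LightBurn 1.4.05
; GRBL device profile, absolute coords
G21
G90
G0 X35.352 Y67.706
M3 S636
G1 X112.247 Y78.775 F2511
G1 X195.266 Y14.706
G1 X61.047 Y111.302
M5
G0 X240.809 Y39.852
M3 S891
G1 X46.497 Y131.360 F1063
M5
G0 X43.644 Y118.257
M3 S110
G1 X76.303 Y107.083 F3466
G1 X50.297 Y84.386
G1 X43.644 Y118.257
M5
G0 X131.108 Y133.864
M3 S110
G1 X192.451 Y81.885 F3466
G1 X140.472 Y20.542
G1 X79.129 Y72.521
G1 X131.108 Y133.864
M5
G0 X124.964 Y113.081
M3 S110
G1 X147.953 Y130.271 F3466
G1 X176.365 Y126.170
G1 X193.555 Y103.181
G1 X189.454 Y74.769
G1 X166.465 Y57.579
G1 X138.053 Y61.680
G1 X120.863 Y84.669
G1 X124.964 Y113.081
M5
G0 X104.880 Y32.684
M3 S891
G1 X95.950 Y42.579 F1063
G1 X96.633 Y55.889
G1 X106.528 Y64.819
G1 X119.838 Y64.136
G1 X128.768 Y54.241
G1 X128.085 Y40.931
G1 X118.190 Y32.001
G1 X104.880 Y32.684
M5
G0 X77.219 Y113.803
M3 S891
G1 X200.913 Y113.803 F1063
G1 X200.913 Y80.125
G1 X77.219 Y80.125
G1 X77.219 Y113.803
M5
G0 X0.000 Y0.000

1 u = 1 mm; y_m = 145.357 − y.

[1] `<path>` open polyline, #0000ff→score S636 F2511: (35.352,67.706) → (112.247,78.775) → (195.266,14.706) → (61.047,111.302)

[2] `<polyline>` line segment, #ff00ff→cut S891 F1063: (240.809,39.852) → (46.497,131.360)

[3] `<path>` regular polygon, #ff8800→engrave S110 F3466: (43.644,118.257) → (76.303,107.083) → (50.297,84.386) → (43.644,118.257) (closed)

[4] `<path>` regular polygon, #ff8800→engrave S110 F3466: (131.108,133.864) → (192.451,81.885) → (140.472,20.542) → (79.129,72.521) → (131.108,133.864) (closed)

[5] `<path>` regular polygon, #ff8800→engrave S110 F3466: (124.964,113.081) → (147.953,130.271) → (176.365,126.170) → (193.555,103.181) → (189.454,74.769) → (166.465,57.579) → (138.053,61.680) → (120.863,84.669) → (124.964,113.081) (closed)

[6] `<polygon>` regular polygon, #ff00ff→cut S891 F1063: (104.880,32.684) → (95.950,42.579) → (96.633,55.889) → (106.528,64.819) → (119.838,64.136) → (128.768,54.241) → (128.085,40.931) → (118.190,32.001) → (104.880,32.684) (closed)

[7] `<path>` rectangle, #ff00ff→cut S891 F1063: (77.219,113.803) → (200.913,113.803) → (200.913,80.125) → (77.219,80.125) → (77.219,113.803) (closed)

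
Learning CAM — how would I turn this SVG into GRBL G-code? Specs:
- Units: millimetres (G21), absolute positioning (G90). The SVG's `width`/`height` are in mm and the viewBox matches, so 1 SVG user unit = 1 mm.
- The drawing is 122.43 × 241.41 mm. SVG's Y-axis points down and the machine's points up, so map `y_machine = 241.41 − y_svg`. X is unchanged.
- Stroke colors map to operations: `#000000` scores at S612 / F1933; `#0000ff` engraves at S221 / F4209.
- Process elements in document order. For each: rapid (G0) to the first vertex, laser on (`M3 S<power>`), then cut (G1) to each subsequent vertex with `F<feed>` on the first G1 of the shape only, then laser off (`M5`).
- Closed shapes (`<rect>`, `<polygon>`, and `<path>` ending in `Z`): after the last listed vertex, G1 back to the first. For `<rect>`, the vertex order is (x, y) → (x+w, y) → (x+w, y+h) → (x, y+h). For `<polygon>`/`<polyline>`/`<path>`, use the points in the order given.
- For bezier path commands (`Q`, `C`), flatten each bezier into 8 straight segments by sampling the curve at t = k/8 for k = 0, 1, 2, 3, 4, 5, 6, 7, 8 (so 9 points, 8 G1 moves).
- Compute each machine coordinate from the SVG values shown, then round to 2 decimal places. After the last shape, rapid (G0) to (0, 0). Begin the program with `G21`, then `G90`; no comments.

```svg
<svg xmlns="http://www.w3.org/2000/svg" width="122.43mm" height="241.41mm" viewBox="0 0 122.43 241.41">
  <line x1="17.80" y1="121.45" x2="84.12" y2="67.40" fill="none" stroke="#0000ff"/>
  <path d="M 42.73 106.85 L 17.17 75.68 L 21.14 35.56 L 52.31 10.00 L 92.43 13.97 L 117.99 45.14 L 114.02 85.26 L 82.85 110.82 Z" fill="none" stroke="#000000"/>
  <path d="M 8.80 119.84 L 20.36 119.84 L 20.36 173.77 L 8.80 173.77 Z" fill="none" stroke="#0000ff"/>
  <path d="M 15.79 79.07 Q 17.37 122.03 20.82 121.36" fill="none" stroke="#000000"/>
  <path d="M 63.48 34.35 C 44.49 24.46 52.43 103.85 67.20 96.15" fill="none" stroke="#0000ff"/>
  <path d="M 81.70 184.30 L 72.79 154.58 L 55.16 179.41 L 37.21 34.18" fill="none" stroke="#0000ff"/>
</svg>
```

G21
G90
G0 X17.80 Y119.96
M3 S221
G1 X84.12 Y174.01 F4209
M5
G0 X42.73 Y134.56
M3 S612
G1 X17.17 Y165.73 F1933
G1 X21.14 Y205.85
G1 X52.31 Y231.41
G1 X92.43 Y227.44
G1 X117.99 Y196.27
G1 X114.02 Y156.15
G1 X82.85 Y130.59
G1 X42.73 Y134.56
M5
G0 X8.80 Y121.57
M3 S221
G1 X20.36 Y121.57 F4209
G1 X20.36 Y67.64
G1 X8.80 Y67.64
G1 X8.80 Y121.57
M5
G0 X15.79 Y162.34
M3 S612
G1 X16.21 Y152.28 F1933
G1 X16.70 Y143.59
G1 X17.24 Y136.26
G1 X17.84 Y130.29
G1 X18.50 Y125.68
G1 X19.21 Y122.44
G1 X19.99 Y120.56
G1 X20.82 Y120.05
M5
G0 X63.48 Y207.06
M3 S221
G1 X57.58 Y206.93 F4209
G1 X53.97 Y200.49
G1 X52.42 Y189.82
G1 X52.68 Y176.98
G1 X54.53 Y164.04
G1 X57.72 Y153.06
G1 X62.02 Y146.11
G1 X67.20 Y145.26
M5
G0 X81.70 Y57.11
M3 S221
G1 X72.79 Y86.83 F4209
G1 X55.16 Y62.00
G1 X37.21 Y207.23
M5
G0 X0.00 Y0.00

viewBox `0 0 122.43 241.41` with mm width/height → 1 unit = 1 mm. Flip: y_m = 241.41 − y_svg.

**Shape 1** — `<line>` line segment, stroke `#0000ff` → engrave (S221, F4209). Machine vertices: (17.80,119.96) → (84.12,174.01). Open path.

**Shape 2** — `<path>` regular polygon, stroke `#000000` → score (S612, F1933). Machine vertices: (42.73,134.56) → (17.17,165.73) → (21.14,205.85) → (52.31,231.41) → (92.43,227.44) → (117.99,196.27) → (114.02,156.15) → (82.85,130.59) → (42.73,134.56). Closed: final G1 returns to the first vertex.

**Shape 3** — `<path>` rectangle, stroke `#0000ff` → engrave (S221, F4209). Machine vertices: (8.80,121.57) → (20.36,121.57) → (20.36,67.64) → (8.80,67.64) → (8.80,121.57). Closed: final G1 returns to the first vertex.

**Shape 4** — `<path>` quadratic bezier, stroke `#000000` → score (S612, F1933). Control points (SVG): P0=(15.79,79.07), P1=(17.37,122.03), P2=(20.82,121.36); sampled at t=k/8. Machine vertices: (15.79,162.34) → (16.21,152.28) → (16.70,143.59) → (17.24,136.26) → (17.84,130.29) → (18.50,125.68) → (19.21,122.44) → (19.99,120.56) → (20.82,120.05). Open path.

**Shape 5** — `<path>` cubic bezier, stroke `#0000ff` → engrave (S221, F4209). Control points (SVG): P0=(63.48,34.35), P1=(44.49,24.46), P2=(52.43,103.85), P3=(67.20,96.15); sampled at t=k/8. Machine vertices: (63.48,207.06) → (57.58,206.93) → (53.97,200.49) → (52.42,189.82) → (52.68,176.98) → (54.53,164.04) → (57.72,153.06) → (62.02,146.11) → (67.20,145.26). Open path.

**Shape 6** — `<path>` open polyline, stroke `#0000ff` → engrave (S221, F4209). Machine vertices: (81.70,57.11) → (72.79,86.83) → (55.16,62.00) → (37.21,207.23). Open path.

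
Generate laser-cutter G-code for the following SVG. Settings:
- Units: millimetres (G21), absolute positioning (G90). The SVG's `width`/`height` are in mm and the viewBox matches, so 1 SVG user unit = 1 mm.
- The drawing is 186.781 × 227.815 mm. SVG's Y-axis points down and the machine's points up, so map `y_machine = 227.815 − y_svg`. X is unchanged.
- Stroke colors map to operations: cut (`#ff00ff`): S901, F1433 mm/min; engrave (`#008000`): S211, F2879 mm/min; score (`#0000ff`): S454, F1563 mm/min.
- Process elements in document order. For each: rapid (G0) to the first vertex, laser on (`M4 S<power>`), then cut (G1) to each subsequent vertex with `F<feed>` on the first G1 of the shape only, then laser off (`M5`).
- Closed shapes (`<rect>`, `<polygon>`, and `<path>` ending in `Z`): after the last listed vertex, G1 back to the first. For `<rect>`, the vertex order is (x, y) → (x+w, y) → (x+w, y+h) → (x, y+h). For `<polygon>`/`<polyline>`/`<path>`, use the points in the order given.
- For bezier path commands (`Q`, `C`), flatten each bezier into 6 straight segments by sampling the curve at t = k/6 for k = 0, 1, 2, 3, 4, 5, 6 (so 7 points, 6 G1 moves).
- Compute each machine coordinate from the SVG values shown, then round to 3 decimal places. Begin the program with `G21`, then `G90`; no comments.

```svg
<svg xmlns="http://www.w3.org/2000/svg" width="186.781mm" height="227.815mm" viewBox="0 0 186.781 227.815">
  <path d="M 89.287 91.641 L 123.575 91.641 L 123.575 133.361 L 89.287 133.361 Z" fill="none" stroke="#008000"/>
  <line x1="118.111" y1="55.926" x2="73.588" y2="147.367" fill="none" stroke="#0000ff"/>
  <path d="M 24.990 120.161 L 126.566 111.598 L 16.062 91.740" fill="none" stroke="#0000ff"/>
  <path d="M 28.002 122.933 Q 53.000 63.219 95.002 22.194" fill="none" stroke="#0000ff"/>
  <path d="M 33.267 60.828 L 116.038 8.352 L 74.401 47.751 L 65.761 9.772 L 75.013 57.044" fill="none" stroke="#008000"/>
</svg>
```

G21
G90
G0 X89.287 Y136.174
M4 S211
G1 X123.575 Y136.174 F2879
G1 X123.575 Y94.454
G1 X89.287 Y94.454
G1 X89.287 Y136.174
M5
G0 X118.111 Y171.889
M4 S454
G1 X73.588 Y80.448 F1563
M5
G0 X24.990 Y107.654
M4 S454
G1 X126.566 Y116.217 F1563
G1 X16.062 Y136.075
M5
G0 X28.002 Y104.882
M4 S454
G1 X36.807 Y124.268 F1563
G1 X46.557 Y142.615
G1 X57.251 Y159.924
G1 X68.890 Y176.194
G1 X81.474 Y191.427
G1 X95.002 Y205.621
M5
G0 X33.267 Y166.987
M4 S211
G1 X116.038 Y219.463 F2879
G1 X74.401 Y180.064
G1 X65.761 Y218.043
G1 X75.013 Y170.771
M5

viewBox `0 0 186.781 227.815` with mm width/height → 1 unit = 1 mm. Flip: y_m = 227.815 − y_svg.

**Shape 1** — `<path>` rectangle, stroke `#008000` → engrave (S211, F2879). Machine vertices: (89.287,136.174) → (123.575,136.174) → (123.575,94.454) → (89.287,94.454) → (89.287,136.174). Closed: final G1 returns to the first vertex.

**Shape 2** — `<line>` line segment, stroke `#0000ff` → score (S454, F1563). Machine vertices: (118.111,171.889) → (73.588,80.448). Open path.

**Shape 3** — `<path>` open polyline, stroke `#0000ff` → score (S454, F1563). Machine vertices: (24.990,107.654) → (126.566,116.217) → (16.062,136.075). Open path.

**Shape 4** — `<path>` quadratic bezier, stroke `#0000ff` → score (S454, F1563). Control points (SVG): P0=(28.002,122.933), P1=(53.000,63.219), P2=(95.002,22.194); sampled at t=k/6. Machine vertices: (28.002,104.882) → (36.807,124.268) → (46.557,142.615) → (57.251,159.924) → (68.890,176.194) → (81.474,191.427) → (95.002,205.621). Open path.

**Shape 5** — `<path>` open polyline, stroke `#008000` → engrave (S211, F2879). Machine vertices: (33.267,166.987) → (116.038,219.463) → (74.401,180.064) → (65.761,218.043) → (75.013,170.771). Open path.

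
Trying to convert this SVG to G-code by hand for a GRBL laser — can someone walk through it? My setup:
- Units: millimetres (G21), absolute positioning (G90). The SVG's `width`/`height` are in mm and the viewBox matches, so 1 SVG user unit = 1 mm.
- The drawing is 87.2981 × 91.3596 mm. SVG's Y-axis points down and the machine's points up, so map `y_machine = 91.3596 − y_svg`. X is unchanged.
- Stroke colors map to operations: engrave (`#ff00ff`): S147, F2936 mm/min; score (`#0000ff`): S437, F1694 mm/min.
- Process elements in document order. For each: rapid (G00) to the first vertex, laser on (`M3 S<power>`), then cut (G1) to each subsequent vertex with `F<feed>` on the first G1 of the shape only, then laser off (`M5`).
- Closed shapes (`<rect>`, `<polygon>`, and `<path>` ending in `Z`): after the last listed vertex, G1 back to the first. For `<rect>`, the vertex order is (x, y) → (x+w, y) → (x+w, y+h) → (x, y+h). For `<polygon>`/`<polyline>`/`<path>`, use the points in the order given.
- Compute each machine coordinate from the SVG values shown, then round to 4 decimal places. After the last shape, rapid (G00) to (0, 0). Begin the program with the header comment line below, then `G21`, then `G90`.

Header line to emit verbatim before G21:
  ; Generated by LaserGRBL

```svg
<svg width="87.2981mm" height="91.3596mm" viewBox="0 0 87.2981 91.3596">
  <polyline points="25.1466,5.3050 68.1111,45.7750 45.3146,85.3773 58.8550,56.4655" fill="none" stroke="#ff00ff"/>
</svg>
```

Since the viewBox matches the mm dimensions, user units are millimetres directly. The only transform is the Y-flip y_m = 91.3596 − y_svg.

Shape 1 is a open polyline drawn with `<polyline>`. Its stroke #ff00ff means engrave at S147, F2936. After flipping Y the toolpath is (25.1466,86.0546) → (68.1111,45.5846) → (45.3146,5.9823) → (58.8550,34.8941).

; Generated by LaserGRBL
G21
G90
G00 X25.1466 Y86.0546
M3 S147
G1 X68.1111 Y45.5846 F2936
G1 X45.3146 Y5.9823
G1 X58.8550 Y34.8941
M5
G00 X0.0000 Y0.0000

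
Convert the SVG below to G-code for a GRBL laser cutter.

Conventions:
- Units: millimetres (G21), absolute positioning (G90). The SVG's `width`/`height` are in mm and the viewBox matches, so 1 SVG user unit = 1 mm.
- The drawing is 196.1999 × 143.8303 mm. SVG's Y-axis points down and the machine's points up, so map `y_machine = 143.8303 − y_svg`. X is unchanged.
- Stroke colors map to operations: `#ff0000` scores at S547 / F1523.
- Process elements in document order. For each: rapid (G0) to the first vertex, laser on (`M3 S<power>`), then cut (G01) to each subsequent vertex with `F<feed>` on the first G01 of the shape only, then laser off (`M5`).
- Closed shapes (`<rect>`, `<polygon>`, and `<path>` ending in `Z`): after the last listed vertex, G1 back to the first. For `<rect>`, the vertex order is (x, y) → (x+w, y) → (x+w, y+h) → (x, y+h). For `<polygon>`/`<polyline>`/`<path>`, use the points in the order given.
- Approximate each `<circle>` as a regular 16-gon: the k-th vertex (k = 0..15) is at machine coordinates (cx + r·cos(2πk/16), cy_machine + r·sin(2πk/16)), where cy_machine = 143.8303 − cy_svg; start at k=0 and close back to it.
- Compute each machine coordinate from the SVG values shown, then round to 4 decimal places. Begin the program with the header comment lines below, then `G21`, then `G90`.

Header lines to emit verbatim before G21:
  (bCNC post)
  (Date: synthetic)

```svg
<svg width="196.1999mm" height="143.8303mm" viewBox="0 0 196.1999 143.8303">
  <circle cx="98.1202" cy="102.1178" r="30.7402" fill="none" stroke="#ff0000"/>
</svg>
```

1 u = 1 mm; y_m = 143.8303 − y.

[1] `<circle>` circle, #ff0000→score S547 F1523: (128.8604,41.7125) → (126.5204,53.4763) → (119.8568,63.4491) → (109.8840,70.1127) → (98.1202,72.4527) → (86.3564,70.1127) → (76.3836,63.4491) → (69.7200,53.4763) → (67.3800,41.7125) → (69.7200,29.9487) → (76.3836,19.9759) → (86.3564,13.3123) → (98.1202,10.9723) → (109.8840,13.3123) → (119.8568,19.9759) → (126.5204,29.9487) → (128.8604,41.7125) (closed)

(bCNC post)
(Date: synthetic)
G21
G90
G0 X128.8604 Y41.7125
M3 S547
G01 X126.5204 Y53.4763 F1523
G01 X119.8568 Y63.4491
G01 X109.8840 Y70.1127
G01 X98.1202 Y72.4527
G01 X86.3564 Y70.1127
G01 X76.3836 Y63.4491
G01 X69.7200 Y53.4763
G01 X67.3800 Y41.7125
G01 X69.7200 Y29.9487
G01 X76.3836 Y19.9759
G01 X86.3564 Y13.3123
G01 X98.1202 Y10.9723
G01 X109.8840 Y13.3123
G01 X119.8568 Y19.9759
G01 X126.5204 Y29.9487
G01 X128.8604 Y41.7125
M5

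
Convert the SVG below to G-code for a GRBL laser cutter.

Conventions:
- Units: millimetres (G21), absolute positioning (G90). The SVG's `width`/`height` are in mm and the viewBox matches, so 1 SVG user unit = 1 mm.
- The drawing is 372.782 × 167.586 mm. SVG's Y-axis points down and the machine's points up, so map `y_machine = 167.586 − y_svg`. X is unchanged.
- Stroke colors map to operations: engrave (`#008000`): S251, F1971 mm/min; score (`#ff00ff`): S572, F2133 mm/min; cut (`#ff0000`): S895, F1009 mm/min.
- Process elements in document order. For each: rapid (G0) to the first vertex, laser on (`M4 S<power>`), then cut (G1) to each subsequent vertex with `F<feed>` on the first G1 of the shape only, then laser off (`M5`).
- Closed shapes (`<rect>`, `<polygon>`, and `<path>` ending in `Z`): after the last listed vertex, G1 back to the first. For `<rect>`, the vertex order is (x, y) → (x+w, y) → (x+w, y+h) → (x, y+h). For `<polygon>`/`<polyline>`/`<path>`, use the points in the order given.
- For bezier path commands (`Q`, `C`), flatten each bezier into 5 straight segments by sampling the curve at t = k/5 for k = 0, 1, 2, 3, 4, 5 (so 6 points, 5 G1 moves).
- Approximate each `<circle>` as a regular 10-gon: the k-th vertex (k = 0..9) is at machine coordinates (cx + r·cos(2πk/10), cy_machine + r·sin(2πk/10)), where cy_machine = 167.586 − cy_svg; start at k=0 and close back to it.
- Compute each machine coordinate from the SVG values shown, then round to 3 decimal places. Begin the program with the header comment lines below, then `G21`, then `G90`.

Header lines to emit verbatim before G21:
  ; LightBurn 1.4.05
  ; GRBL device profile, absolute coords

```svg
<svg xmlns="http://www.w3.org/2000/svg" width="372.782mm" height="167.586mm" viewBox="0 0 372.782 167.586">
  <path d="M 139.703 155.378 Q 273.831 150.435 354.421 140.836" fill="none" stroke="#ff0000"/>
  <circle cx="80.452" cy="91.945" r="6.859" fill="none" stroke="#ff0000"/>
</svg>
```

viewBox `0 0 372.782 167.586` with mm width/height → 1 unit = 1 mm. Flip: y_m = 167.586 − y_svg.

**Shape 1** — `<path>` quadratic bezier, stroke `#ff0000` → cut (S895, F1009). Control points (SVG): P0=(139.703,155.378), P1=(273.831,150.435), P2=(354.421,140.836); sampled at t=k/5. Machine vertices: (139.703,12.208) → (191.213,14.371) → (238.439,16.907) → (281.383,19.816) → (320.043,23.097) → (354.421,26.750). Open path.

**Shape 2** — `<circle>` circle, stroke `#ff0000` → cut (S895, F1009). Machine vertices: (87.311,75.641) → (86.001,79.673) → (82.572,82.164) → (78.332,82.164) → (74.903,79.673) → (73.593,75.641) → (74.903,71.609) → (78.332,69.118) → (82.572,69.118) → (86.001,71.609) → (87.311,75.641). Closed: final G1 returns to the first vertex.

; LightBurn 1.4.05
; GRBL device profile, absolute coords
G21
G90
G0 X139.703 Y12.208
M4 S895
G1 X191.213 Y14.371 F1009
G1 X238.439 Y16.907
G1 X281.383 Y19.816
G1 X320.043 Y23.097
G1 X354.421 Y26.750
M5
G0 X87.311 Y75.641
M4 S895
G1 X86.001 Y79.673 F1009
G1 X82.572 Y82.164
G1 X78.332 Y82.164
G1 X74.903 Y79.673
G1 X73.593 Y75.641
G1 X74.903 Y71.609
G1 X78.332 Y69.118
G1 X82.572 Y69.118
G1 X86.001 Y71.609
G1 X87.311 Y75.641
M5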